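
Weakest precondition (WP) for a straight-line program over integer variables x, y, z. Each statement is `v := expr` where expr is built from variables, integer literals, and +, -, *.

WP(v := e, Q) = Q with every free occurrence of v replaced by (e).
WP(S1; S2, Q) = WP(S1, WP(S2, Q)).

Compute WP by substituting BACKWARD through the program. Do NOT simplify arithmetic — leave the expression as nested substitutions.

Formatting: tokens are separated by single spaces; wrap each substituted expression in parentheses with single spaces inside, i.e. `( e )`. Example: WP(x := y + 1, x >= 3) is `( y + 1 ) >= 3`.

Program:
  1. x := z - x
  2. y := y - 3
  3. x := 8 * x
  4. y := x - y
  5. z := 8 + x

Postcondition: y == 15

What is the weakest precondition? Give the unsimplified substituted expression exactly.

Answer: ( ( 8 * ( z - x ) ) - ( y - 3 ) ) == 15

Derivation:
post: y == 15
stmt 5: z := 8 + x  -- replace 0 occurrence(s) of z with (8 + x)
  => y == 15
stmt 4: y := x - y  -- replace 1 occurrence(s) of y with (x - y)
  => ( x - y ) == 15
stmt 3: x := 8 * x  -- replace 1 occurrence(s) of x with (8 * x)
  => ( ( 8 * x ) - y ) == 15
stmt 2: y := y - 3  -- replace 1 occurrence(s) of y with (y - 3)
  => ( ( 8 * x ) - ( y - 3 ) ) == 15
stmt 1: x := z - x  -- replace 1 occurrence(s) of x with (z - x)
  => ( ( 8 * ( z - x ) ) - ( y - 3 ) ) == 15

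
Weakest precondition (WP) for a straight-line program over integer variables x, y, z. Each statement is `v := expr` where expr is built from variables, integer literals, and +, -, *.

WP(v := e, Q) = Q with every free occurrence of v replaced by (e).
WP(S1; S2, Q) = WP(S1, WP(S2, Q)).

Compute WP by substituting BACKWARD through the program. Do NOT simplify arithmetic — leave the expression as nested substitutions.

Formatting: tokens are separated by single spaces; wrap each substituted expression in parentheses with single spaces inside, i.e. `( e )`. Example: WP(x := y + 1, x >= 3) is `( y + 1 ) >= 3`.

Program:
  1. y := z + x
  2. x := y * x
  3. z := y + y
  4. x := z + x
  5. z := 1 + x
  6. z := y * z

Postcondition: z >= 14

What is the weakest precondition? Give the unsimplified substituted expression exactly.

Answer: ( ( z + x ) * ( 1 + ( ( ( z + x ) + ( z + x ) ) + ( ( z + x ) * x ) ) ) ) >= 14

Derivation:
post: z >= 14
stmt 6: z := y * z  -- replace 1 occurrence(s) of z with (y * z)
  => ( y * z ) >= 14
stmt 5: z := 1 + x  -- replace 1 occurrence(s) of z with (1 + x)
  => ( y * ( 1 + x ) ) >= 14
stmt 4: x := z + x  -- replace 1 occurrence(s) of x with (z + x)
  => ( y * ( 1 + ( z + x ) ) ) >= 14
stmt 3: z := y + y  -- replace 1 occurrence(s) of z with (y + y)
  => ( y * ( 1 + ( ( y + y ) + x ) ) ) >= 14
stmt 2: x := y * x  -- replace 1 occurrence(s) of x with (y * x)
  => ( y * ( 1 + ( ( y + y ) + ( y * x ) ) ) ) >= 14
stmt 1: y := z + x  -- replace 4 occurrence(s) of y with (z + x)
  => ( ( z + x ) * ( 1 + ( ( ( z + x ) + ( z + x ) ) + ( ( z + x ) * x ) ) ) ) >= 14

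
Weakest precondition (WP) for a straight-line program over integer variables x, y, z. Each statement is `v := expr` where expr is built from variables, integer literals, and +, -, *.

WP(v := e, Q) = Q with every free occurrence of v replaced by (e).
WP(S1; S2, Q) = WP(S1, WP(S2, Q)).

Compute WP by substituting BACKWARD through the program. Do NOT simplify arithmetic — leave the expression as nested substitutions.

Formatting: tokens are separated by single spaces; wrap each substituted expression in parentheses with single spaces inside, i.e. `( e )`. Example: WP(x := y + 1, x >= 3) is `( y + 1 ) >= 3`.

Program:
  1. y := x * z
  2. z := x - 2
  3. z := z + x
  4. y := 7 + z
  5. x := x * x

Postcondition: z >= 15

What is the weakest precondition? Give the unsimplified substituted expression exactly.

Answer: ( ( x - 2 ) + x ) >= 15

Derivation:
post: z >= 15
stmt 5: x := x * x  -- replace 0 occurrence(s) of x with (x * x)
  => z >= 15
stmt 4: y := 7 + z  -- replace 0 occurrence(s) of y with (7 + z)
  => z >= 15
stmt 3: z := z + x  -- replace 1 occurrence(s) of z with (z + x)
  => ( z + x ) >= 15
stmt 2: z := x - 2  -- replace 1 occurrence(s) of z with (x - 2)
  => ( ( x - 2 ) + x ) >= 15
stmt 1: y := x * z  -- replace 0 occurrence(s) of y with (x * z)
  => ( ( x - 2 ) + x ) >= 15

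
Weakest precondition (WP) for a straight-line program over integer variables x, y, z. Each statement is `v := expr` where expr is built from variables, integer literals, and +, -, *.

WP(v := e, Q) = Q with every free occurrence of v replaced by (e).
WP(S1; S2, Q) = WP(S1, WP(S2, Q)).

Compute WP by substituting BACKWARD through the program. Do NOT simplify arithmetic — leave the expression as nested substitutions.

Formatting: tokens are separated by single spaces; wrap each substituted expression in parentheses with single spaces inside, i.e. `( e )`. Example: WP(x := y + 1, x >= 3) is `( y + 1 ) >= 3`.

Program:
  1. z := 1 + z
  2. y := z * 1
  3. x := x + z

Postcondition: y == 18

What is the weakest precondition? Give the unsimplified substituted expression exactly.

Answer: ( ( 1 + z ) * 1 ) == 18

Derivation:
post: y == 18
stmt 3: x := x + z  -- replace 0 occurrence(s) of x with (x + z)
  => y == 18
stmt 2: y := z * 1  -- replace 1 occurrence(s) of y with (z * 1)
  => ( z * 1 ) == 18
stmt 1: z := 1 + z  -- replace 1 occurrence(s) of z with (1 + z)
  => ( ( 1 + z ) * 1 ) == 18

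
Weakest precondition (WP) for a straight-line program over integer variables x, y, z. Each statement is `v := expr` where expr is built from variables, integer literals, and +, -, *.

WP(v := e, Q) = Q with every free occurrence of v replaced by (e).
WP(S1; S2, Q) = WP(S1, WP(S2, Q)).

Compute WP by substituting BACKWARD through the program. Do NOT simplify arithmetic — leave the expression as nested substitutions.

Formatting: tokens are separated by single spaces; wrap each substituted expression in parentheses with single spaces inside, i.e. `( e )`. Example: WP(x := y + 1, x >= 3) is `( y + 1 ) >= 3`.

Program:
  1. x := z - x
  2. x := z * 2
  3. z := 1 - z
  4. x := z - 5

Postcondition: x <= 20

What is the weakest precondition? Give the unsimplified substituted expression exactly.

Answer: ( ( 1 - z ) - 5 ) <= 20

Derivation:
post: x <= 20
stmt 4: x := z - 5  -- replace 1 occurrence(s) of x with (z - 5)
  => ( z - 5 ) <= 20
stmt 3: z := 1 - z  -- replace 1 occurrence(s) of z with (1 - z)
  => ( ( 1 - z ) - 5 ) <= 20
stmt 2: x := z * 2  -- replace 0 occurrence(s) of x with (z * 2)
  => ( ( 1 - z ) - 5 ) <= 20
stmt 1: x := z - x  -- replace 0 occurrence(s) of x with (z - x)
  => ( ( 1 - z ) - 5 ) <= 20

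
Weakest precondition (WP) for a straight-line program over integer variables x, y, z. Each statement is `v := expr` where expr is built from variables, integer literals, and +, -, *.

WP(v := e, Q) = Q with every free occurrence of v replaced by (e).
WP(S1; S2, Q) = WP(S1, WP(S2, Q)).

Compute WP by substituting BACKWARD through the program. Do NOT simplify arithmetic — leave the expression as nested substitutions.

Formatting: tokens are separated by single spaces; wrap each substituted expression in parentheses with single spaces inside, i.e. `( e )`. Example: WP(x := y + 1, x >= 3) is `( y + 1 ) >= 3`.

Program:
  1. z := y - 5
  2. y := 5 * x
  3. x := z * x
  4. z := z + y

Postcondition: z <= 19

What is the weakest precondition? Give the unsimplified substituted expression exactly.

post: z <= 19
stmt 4: z := z + y  -- replace 1 occurrence(s) of z with (z + y)
  => ( z + y ) <= 19
stmt 3: x := z * x  -- replace 0 occurrence(s) of x with (z * x)
  => ( z + y ) <= 19
stmt 2: y := 5 * x  -- replace 1 occurrence(s) of y with (5 * x)
  => ( z + ( 5 * x ) ) <= 19
stmt 1: z := y - 5  -- replace 1 occurrence(s) of z with (y - 5)
  => ( ( y - 5 ) + ( 5 * x ) ) <= 19

Answer: ( ( y - 5 ) + ( 5 * x ) ) <= 19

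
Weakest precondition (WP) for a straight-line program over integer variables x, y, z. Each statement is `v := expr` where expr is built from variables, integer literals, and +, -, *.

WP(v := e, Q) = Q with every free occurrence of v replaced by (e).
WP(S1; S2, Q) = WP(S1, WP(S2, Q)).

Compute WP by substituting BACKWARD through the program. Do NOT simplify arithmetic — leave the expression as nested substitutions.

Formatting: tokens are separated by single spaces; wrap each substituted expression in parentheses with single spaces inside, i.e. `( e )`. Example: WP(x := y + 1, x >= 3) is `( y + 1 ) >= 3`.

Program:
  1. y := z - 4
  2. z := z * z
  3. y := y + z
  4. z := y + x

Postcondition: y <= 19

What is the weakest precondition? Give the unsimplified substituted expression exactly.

Answer: ( ( z - 4 ) + ( z * z ) ) <= 19

Derivation:
post: y <= 19
stmt 4: z := y + x  -- replace 0 occurrence(s) of z with (y + x)
  => y <= 19
stmt 3: y := y + z  -- replace 1 occurrence(s) of y with (y + z)
  => ( y + z ) <= 19
stmt 2: z := z * z  -- replace 1 occurrence(s) of z with (z * z)
  => ( y + ( z * z ) ) <= 19
stmt 1: y := z - 4  -- replace 1 occurrence(s) of y with (z - 4)
  => ( ( z - 4 ) + ( z * z ) ) <= 19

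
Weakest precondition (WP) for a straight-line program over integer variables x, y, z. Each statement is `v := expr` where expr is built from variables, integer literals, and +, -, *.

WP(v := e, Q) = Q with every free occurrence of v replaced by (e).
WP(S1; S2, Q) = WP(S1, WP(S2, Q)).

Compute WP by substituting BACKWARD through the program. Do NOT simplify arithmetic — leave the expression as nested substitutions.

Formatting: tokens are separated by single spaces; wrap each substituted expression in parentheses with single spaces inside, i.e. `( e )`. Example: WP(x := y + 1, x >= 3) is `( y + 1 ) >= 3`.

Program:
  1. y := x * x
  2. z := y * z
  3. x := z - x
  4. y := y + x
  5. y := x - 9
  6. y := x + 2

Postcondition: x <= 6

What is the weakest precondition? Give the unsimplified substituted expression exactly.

Answer: ( ( ( x * x ) * z ) - x ) <= 6

Derivation:
post: x <= 6
stmt 6: y := x + 2  -- replace 0 occurrence(s) of y with (x + 2)
  => x <= 6
stmt 5: y := x - 9  -- replace 0 occurrence(s) of y with (x - 9)
  => x <= 6
stmt 4: y := y + x  -- replace 0 occurrence(s) of y with (y + x)
  => x <= 6
stmt 3: x := z - x  -- replace 1 occurrence(s) of x with (z - x)
  => ( z - x ) <= 6
stmt 2: z := y * z  -- replace 1 occurrence(s) of z with (y * z)
  => ( ( y * z ) - x ) <= 6
stmt 1: y := x * x  -- replace 1 occurrence(s) of y with (x * x)
  => ( ( ( x * x ) * z ) - x ) <= 6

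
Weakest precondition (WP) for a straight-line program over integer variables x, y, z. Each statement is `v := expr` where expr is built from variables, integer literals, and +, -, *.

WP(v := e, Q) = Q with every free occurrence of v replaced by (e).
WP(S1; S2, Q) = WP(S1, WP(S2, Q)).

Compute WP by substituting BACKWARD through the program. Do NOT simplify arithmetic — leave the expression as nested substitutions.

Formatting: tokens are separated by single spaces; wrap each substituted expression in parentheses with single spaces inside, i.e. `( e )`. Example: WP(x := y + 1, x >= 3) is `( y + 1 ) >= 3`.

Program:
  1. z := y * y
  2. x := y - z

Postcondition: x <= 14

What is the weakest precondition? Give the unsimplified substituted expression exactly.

Answer: ( y - ( y * y ) ) <= 14

Derivation:
post: x <= 14
stmt 2: x := y - z  -- replace 1 occurrence(s) of x with (y - z)
  => ( y - z ) <= 14
stmt 1: z := y * y  -- replace 1 occurrence(s) of z with (y * y)
  => ( y - ( y * y ) ) <= 14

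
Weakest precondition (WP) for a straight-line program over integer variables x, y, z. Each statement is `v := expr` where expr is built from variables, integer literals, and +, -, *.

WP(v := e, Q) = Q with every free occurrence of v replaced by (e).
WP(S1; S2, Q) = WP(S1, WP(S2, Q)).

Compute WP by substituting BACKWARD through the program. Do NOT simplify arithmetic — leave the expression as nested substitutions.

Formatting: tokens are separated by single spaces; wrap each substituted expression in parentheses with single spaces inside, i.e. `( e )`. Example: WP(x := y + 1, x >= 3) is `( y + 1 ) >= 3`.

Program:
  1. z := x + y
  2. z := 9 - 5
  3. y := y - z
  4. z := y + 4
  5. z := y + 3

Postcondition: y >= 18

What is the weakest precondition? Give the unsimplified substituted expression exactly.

Answer: ( y - ( 9 - 5 ) ) >= 18

Derivation:
post: y >= 18
stmt 5: z := y + 3  -- replace 0 occurrence(s) of z with (y + 3)
  => y >= 18
stmt 4: z := y + 4  -- replace 0 occurrence(s) of z with (y + 4)
  => y >= 18
stmt 3: y := y - z  -- replace 1 occurrence(s) of y with (y - z)
  => ( y - z ) >= 18
stmt 2: z := 9 - 5  -- replace 1 occurrence(s) of z with (9 - 5)
  => ( y - ( 9 - 5 ) ) >= 18
stmt 1: z := x + y  -- replace 0 occurrence(s) of z with (x + y)
  => ( y - ( 9 - 5 ) ) >= 18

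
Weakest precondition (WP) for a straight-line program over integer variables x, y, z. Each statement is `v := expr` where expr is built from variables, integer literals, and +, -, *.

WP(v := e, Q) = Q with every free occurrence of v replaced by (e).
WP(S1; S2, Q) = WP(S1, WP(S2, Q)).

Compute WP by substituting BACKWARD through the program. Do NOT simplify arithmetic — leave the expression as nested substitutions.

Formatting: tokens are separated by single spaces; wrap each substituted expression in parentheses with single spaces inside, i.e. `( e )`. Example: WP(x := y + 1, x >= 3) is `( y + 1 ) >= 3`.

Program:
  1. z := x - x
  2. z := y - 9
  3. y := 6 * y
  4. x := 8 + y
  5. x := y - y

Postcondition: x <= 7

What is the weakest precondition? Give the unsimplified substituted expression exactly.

Answer: ( ( 6 * y ) - ( 6 * y ) ) <= 7

Derivation:
post: x <= 7
stmt 5: x := y - y  -- replace 1 occurrence(s) of x with (y - y)
  => ( y - y ) <= 7
stmt 4: x := 8 + y  -- replace 0 occurrence(s) of x with (8 + y)
  => ( y - y ) <= 7
stmt 3: y := 6 * y  -- replace 2 occurrence(s) of y with (6 * y)
  => ( ( 6 * y ) - ( 6 * y ) ) <= 7
stmt 2: z := y - 9  -- replace 0 occurrence(s) of z with (y - 9)
  => ( ( 6 * y ) - ( 6 * y ) ) <= 7
stmt 1: z := x - x  -- replace 0 occurrence(s) of z with (x - x)
  => ( ( 6 * y ) - ( 6 * y ) ) <= 7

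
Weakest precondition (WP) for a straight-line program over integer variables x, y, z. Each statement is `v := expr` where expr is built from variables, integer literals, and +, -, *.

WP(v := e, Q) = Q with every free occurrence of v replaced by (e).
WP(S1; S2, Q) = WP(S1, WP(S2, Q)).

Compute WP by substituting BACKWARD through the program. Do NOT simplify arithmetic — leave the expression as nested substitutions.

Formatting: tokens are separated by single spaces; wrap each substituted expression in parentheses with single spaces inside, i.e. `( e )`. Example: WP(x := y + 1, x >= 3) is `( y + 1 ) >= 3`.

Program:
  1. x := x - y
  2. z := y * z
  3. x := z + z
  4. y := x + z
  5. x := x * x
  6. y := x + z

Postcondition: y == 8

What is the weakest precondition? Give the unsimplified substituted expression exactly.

Answer: ( ( ( ( y * z ) + ( y * z ) ) * ( ( y * z ) + ( y * z ) ) ) + ( y * z ) ) == 8

Derivation:
post: y == 8
stmt 6: y := x + z  -- replace 1 occurrence(s) of y with (x + z)
  => ( x + z ) == 8
stmt 5: x := x * x  -- replace 1 occurrence(s) of x with (x * x)
  => ( ( x * x ) + z ) == 8
stmt 4: y := x + z  -- replace 0 occurrence(s) of y with (x + z)
  => ( ( x * x ) + z ) == 8
stmt 3: x := z + z  -- replace 2 occurrence(s) of x with (z + z)
  => ( ( ( z + z ) * ( z + z ) ) + z ) == 8
stmt 2: z := y * z  -- replace 5 occurrence(s) of z with (y * z)
  => ( ( ( ( y * z ) + ( y * z ) ) * ( ( y * z ) + ( y * z ) ) ) + ( y * z ) ) == 8
stmt 1: x := x - y  -- replace 0 occurrence(s) of x with (x - y)
  => ( ( ( ( y * z ) + ( y * z ) ) * ( ( y * z ) + ( y * z ) ) ) + ( y * z ) ) == 8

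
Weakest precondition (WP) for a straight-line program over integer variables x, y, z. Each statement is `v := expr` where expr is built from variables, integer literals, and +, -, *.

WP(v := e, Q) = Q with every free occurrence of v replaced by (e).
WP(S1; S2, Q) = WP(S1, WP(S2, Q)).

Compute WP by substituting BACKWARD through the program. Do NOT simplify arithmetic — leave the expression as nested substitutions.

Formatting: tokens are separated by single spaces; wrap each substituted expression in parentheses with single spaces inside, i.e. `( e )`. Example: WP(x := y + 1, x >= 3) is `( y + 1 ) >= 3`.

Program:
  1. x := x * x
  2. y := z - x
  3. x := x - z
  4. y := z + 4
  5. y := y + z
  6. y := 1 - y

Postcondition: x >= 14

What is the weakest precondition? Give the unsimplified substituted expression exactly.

post: x >= 14
stmt 6: y := 1 - y  -- replace 0 occurrence(s) of y with (1 - y)
  => x >= 14
stmt 5: y := y + z  -- replace 0 occurrence(s) of y with (y + z)
  => x >= 14
stmt 4: y := z + 4  -- replace 0 occurrence(s) of y with (z + 4)
  => x >= 14
stmt 3: x := x - z  -- replace 1 occurrence(s) of x with (x - z)
  => ( x - z ) >= 14
stmt 2: y := z - x  -- replace 0 occurrence(s) of y with (z - x)
  => ( x - z ) >= 14
stmt 1: x := x * x  -- replace 1 occurrence(s) of x with (x * x)
  => ( ( x * x ) - z ) >= 14

Answer: ( ( x * x ) - z ) >= 14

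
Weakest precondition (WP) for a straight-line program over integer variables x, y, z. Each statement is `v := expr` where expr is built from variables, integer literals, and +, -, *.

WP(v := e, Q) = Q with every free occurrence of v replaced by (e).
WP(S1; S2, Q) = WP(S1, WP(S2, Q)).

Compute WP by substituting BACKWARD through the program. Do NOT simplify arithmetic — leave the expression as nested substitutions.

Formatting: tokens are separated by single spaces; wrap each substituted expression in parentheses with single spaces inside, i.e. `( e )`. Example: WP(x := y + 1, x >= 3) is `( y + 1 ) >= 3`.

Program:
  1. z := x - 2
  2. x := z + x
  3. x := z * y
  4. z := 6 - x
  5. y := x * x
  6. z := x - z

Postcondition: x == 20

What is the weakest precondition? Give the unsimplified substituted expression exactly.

Answer: ( ( x - 2 ) * y ) == 20

Derivation:
post: x == 20
stmt 6: z := x - z  -- replace 0 occurrence(s) of z with (x - z)
  => x == 20
stmt 5: y := x * x  -- replace 0 occurrence(s) of y with (x * x)
  => x == 20
stmt 4: z := 6 - x  -- replace 0 occurrence(s) of z with (6 - x)
  => x == 20
stmt 3: x := z * y  -- replace 1 occurrence(s) of x with (z * y)
  => ( z * y ) == 20
stmt 2: x := z + x  -- replace 0 occurrence(s) of x with (z + x)
  => ( z * y ) == 20
stmt 1: z := x - 2  -- replace 1 occurrence(s) of z with (x - 2)
  => ( ( x - 2 ) * y ) == 20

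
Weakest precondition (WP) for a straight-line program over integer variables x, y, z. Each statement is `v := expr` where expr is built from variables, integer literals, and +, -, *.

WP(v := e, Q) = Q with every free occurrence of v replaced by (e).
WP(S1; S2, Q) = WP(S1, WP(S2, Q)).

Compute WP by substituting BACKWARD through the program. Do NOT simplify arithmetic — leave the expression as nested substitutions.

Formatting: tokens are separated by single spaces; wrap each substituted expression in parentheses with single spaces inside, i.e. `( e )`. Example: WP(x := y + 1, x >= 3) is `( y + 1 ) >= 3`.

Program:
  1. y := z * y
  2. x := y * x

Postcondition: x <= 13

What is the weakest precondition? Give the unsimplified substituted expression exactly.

post: x <= 13
stmt 2: x := y * x  -- replace 1 occurrence(s) of x with (y * x)
  => ( y * x ) <= 13
stmt 1: y := z * y  -- replace 1 occurrence(s) of y with (z * y)
  => ( ( z * y ) * x ) <= 13

Answer: ( ( z * y ) * x ) <= 13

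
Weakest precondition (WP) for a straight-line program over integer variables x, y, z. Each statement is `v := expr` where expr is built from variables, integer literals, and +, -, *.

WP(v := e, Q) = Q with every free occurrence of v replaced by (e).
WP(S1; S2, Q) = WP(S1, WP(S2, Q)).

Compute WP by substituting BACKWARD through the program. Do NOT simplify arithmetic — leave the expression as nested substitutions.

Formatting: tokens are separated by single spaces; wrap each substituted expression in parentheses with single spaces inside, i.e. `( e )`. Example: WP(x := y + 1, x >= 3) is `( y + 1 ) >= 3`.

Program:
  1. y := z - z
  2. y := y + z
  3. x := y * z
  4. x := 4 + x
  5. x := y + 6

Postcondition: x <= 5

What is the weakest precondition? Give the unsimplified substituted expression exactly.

post: x <= 5
stmt 5: x := y + 6  -- replace 1 occurrence(s) of x with (y + 6)
  => ( y + 6 ) <= 5
stmt 4: x := 4 + x  -- replace 0 occurrence(s) of x with (4 + x)
  => ( y + 6 ) <= 5
stmt 3: x := y * z  -- replace 0 occurrence(s) of x with (y * z)
  => ( y + 6 ) <= 5
stmt 2: y := y + z  -- replace 1 occurrence(s) of y with (y + z)
  => ( ( y + z ) + 6 ) <= 5
stmt 1: y := z - z  -- replace 1 occurrence(s) of y with (z - z)
  => ( ( ( z - z ) + z ) + 6 ) <= 5

Answer: ( ( ( z - z ) + z ) + 6 ) <= 5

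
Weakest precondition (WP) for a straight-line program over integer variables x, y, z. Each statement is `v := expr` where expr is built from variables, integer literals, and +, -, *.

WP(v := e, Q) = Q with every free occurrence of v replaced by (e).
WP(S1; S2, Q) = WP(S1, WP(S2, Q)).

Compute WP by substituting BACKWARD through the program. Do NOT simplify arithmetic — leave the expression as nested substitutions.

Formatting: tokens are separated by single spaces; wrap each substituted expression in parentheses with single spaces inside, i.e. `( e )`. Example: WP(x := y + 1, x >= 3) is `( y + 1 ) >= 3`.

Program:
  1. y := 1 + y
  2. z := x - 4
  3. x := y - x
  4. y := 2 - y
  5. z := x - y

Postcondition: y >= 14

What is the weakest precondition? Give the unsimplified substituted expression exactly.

post: y >= 14
stmt 5: z := x - y  -- replace 0 occurrence(s) of z with (x - y)
  => y >= 14
stmt 4: y := 2 - y  -- replace 1 occurrence(s) of y with (2 - y)
  => ( 2 - y ) >= 14
stmt 3: x := y - x  -- replace 0 occurrence(s) of x with (y - x)
  => ( 2 - y ) >= 14
stmt 2: z := x - 4  -- replace 0 occurrence(s) of z with (x - 4)
  => ( 2 - y ) >= 14
stmt 1: y := 1 + y  -- replace 1 occurrence(s) of y with (1 + y)
  => ( 2 - ( 1 + y ) ) >= 14

Answer: ( 2 - ( 1 + y ) ) >= 14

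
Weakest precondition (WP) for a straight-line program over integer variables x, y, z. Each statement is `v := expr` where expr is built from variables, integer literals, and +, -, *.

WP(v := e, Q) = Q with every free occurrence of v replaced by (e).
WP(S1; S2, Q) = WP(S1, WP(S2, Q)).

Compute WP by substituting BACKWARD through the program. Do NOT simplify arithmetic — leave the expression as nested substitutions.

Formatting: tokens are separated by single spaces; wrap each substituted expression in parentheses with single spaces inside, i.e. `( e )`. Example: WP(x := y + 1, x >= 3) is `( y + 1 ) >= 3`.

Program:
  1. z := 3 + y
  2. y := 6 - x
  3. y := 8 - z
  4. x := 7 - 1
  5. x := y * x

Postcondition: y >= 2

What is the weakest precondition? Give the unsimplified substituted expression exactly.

Answer: ( 8 - ( 3 + y ) ) >= 2

Derivation:
post: y >= 2
stmt 5: x := y * x  -- replace 0 occurrence(s) of x with (y * x)
  => y >= 2
stmt 4: x := 7 - 1  -- replace 0 occurrence(s) of x with (7 - 1)
  => y >= 2
stmt 3: y := 8 - z  -- replace 1 occurrence(s) of y with (8 - z)
  => ( 8 - z ) >= 2
stmt 2: y := 6 - x  -- replace 0 occurrence(s) of y with (6 - x)
  => ( 8 - z ) >= 2
stmt 1: z := 3 + y  -- replace 1 occurrence(s) of z with (3 + y)
  => ( 8 - ( 3 + y ) ) >= 2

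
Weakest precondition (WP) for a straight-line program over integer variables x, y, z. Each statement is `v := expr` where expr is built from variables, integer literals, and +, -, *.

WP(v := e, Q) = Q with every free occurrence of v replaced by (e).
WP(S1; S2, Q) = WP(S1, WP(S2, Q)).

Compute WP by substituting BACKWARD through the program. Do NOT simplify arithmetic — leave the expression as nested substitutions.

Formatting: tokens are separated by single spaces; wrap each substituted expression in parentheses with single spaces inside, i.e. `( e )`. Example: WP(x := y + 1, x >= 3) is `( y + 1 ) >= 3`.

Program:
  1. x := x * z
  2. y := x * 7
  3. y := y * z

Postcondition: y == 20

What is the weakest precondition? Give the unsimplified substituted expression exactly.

post: y == 20
stmt 3: y := y * z  -- replace 1 occurrence(s) of y with (y * z)
  => ( y * z ) == 20
stmt 2: y := x * 7  -- replace 1 occurrence(s) of y with (x * 7)
  => ( ( x * 7 ) * z ) == 20
stmt 1: x := x * z  -- replace 1 occurrence(s) of x with (x * z)
  => ( ( ( x * z ) * 7 ) * z ) == 20

Answer: ( ( ( x * z ) * 7 ) * z ) == 20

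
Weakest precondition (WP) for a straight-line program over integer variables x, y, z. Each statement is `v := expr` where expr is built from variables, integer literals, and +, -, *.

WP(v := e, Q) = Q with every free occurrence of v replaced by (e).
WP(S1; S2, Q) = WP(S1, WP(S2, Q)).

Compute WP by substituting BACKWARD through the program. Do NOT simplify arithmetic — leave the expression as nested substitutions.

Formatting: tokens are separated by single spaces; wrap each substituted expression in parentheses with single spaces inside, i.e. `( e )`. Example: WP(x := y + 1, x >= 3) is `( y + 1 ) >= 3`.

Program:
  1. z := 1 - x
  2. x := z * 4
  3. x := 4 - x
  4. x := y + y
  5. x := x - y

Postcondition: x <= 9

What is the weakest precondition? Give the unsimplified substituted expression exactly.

Answer: ( ( y + y ) - y ) <= 9

Derivation:
post: x <= 9
stmt 5: x := x - y  -- replace 1 occurrence(s) of x with (x - y)
  => ( x - y ) <= 9
stmt 4: x := y + y  -- replace 1 occurrence(s) of x with (y + y)
  => ( ( y + y ) - y ) <= 9
stmt 3: x := 4 - x  -- replace 0 occurrence(s) of x with (4 - x)
  => ( ( y + y ) - y ) <= 9
stmt 2: x := z * 4  -- replace 0 occurrence(s) of x with (z * 4)
  => ( ( y + y ) - y ) <= 9
stmt 1: z := 1 - x  -- replace 0 occurrence(s) of z with (1 - x)
  => ( ( y + y ) - y ) <= 9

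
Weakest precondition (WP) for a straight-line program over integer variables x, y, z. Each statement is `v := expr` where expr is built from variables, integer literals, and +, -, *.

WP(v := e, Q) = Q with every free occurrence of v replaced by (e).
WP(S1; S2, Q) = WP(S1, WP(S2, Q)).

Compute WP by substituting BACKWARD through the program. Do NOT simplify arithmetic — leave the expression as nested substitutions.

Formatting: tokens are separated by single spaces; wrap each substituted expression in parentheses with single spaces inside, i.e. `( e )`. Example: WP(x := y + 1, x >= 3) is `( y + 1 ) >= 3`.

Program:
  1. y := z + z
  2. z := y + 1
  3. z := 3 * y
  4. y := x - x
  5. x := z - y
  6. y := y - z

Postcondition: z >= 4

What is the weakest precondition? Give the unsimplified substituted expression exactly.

Answer: ( 3 * ( z + z ) ) >= 4

Derivation:
post: z >= 4
stmt 6: y := y - z  -- replace 0 occurrence(s) of y with (y - z)
  => z >= 4
stmt 5: x := z - y  -- replace 0 occurrence(s) of x with (z - y)
  => z >= 4
stmt 4: y := x - x  -- replace 0 occurrence(s) of y with (x - x)
  => z >= 4
stmt 3: z := 3 * y  -- replace 1 occurrence(s) of z with (3 * y)
  => ( 3 * y ) >= 4
stmt 2: z := y + 1  -- replace 0 occurrence(s) of z with (y + 1)
  => ( 3 * y ) >= 4
stmt 1: y := z + z  -- replace 1 occurrence(s) of y with (z + z)
  => ( 3 * ( z + z ) ) >= 4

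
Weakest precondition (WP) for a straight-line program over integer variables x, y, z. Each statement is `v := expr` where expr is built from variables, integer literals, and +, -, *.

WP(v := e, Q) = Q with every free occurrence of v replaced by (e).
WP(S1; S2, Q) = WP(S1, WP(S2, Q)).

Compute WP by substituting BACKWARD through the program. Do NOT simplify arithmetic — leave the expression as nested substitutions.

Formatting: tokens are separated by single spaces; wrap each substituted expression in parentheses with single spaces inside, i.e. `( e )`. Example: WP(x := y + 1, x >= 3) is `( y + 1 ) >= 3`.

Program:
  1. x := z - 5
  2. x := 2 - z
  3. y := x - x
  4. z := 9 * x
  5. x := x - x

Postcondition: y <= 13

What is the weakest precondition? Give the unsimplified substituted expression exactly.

post: y <= 13
stmt 5: x := x - x  -- replace 0 occurrence(s) of x with (x - x)
  => y <= 13
stmt 4: z := 9 * x  -- replace 0 occurrence(s) of z with (9 * x)
  => y <= 13
stmt 3: y := x - x  -- replace 1 occurrence(s) of y with (x - x)
  => ( x - x ) <= 13
stmt 2: x := 2 - z  -- replace 2 occurrence(s) of x with (2 - z)
  => ( ( 2 - z ) - ( 2 - z ) ) <= 13
stmt 1: x := z - 5  -- replace 0 occurrence(s) of x with (z - 5)
  => ( ( 2 - z ) - ( 2 - z ) ) <= 13

Answer: ( ( 2 - z ) - ( 2 - z ) ) <= 13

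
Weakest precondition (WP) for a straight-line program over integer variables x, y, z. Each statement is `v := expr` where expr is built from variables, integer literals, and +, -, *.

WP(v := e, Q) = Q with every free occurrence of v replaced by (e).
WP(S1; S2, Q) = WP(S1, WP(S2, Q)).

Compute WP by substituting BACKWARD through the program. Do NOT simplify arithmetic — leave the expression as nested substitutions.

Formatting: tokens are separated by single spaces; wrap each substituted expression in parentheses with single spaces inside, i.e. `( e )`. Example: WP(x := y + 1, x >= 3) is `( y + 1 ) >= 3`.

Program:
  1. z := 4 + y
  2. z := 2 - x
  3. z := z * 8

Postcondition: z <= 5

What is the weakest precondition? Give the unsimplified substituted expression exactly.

post: z <= 5
stmt 3: z := z * 8  -- replace 1 occurrence(s) of z with (z * 8)
  => ( z * 8 ) <= 5
stmt 2: z := 2 - x  -- replace 1 occurrence(s) of z with (2 - x)
  => ( ( 2 - x ) * 8 ) <= 5
stmt 1: z := 4 + y  -- replace 0 occurrence(s) of z with (4 + y)
  => ( ( 2 - x ) * 8 ) <= 5

Answer: ( ( 2 - x ) * 8 ) <= 5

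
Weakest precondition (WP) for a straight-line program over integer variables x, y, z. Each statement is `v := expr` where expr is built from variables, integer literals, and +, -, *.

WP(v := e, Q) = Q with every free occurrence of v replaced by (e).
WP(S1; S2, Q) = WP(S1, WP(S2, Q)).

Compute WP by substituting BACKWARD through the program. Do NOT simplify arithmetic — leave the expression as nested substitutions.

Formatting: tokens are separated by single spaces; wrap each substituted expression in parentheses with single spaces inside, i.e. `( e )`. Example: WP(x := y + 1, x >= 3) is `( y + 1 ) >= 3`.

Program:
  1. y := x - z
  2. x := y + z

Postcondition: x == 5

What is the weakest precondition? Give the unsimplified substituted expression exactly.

post: x == 5
stmt 2: x := y + z  -- replace 1 occurrence(s) of x with (y + z)
  => ( y + z ) == 5
stmt 1: y := x - z  -- replace 1 occurrence(s) of y with (x - z)
  => ( ( x - z ) + z ) == 5

Answer: ( ( x - z ) + z ) == 5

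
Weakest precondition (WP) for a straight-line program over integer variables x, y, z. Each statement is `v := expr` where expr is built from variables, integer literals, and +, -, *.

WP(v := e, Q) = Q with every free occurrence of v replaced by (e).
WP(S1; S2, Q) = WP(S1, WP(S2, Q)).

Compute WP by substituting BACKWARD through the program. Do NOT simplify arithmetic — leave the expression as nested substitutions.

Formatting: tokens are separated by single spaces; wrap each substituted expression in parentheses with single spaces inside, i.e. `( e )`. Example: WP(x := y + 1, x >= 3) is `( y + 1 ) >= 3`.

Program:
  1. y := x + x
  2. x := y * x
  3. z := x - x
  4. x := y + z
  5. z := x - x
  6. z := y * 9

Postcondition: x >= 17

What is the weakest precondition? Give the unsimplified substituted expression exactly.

post: x >= 17
stmt 6: z := y * 9  -- replace 0 occurrence(s) of z with (y * 9)
  => x >= 17
stmt 5: z := x - x  -- replace 0 occurrence(s) of z with (x - x)
  => x >= 17
stmt 4: x := y + z  -- replace 1 occurrence(s) of x with (y + z)
  => ( y + z ) >= 17
stmt 3: z := x - x  -- replace 1 occurrence(s) of z with (x - x)
  => ( y + ( x - x ) ) >= 17
stmt 2: x := y * x  -- replace 2 occurrence(s) of x with (y * x)
  => ( y + ( ( y * x ) - ( y * x ) ) ) >= 17
stmt 1: y := x + x  -- replace 3 occurrence(s) of y with (x + x)
  => ( ( x + x ) + ( ( ( x + x ) * x ) - ( ( x + x ) * x ) ) ) >= 17

Answer: ( ( x + x ) + ( ( ( x + x ) * x ) - ( ( x + x ) * x ) ) ) >= 17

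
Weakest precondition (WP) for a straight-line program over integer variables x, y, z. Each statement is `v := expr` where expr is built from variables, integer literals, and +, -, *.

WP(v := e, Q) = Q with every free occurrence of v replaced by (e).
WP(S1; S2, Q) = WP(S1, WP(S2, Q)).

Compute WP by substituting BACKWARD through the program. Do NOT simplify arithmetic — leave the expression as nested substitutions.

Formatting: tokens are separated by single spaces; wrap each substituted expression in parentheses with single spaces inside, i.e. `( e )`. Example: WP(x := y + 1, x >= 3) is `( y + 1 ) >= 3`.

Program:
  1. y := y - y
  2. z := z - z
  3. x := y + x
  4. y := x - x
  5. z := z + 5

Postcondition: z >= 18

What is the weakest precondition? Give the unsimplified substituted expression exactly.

Answer: ( ( z - z ) + 5 ) >= 18

Derivation:
post: z >= 18
stmt 5: z := z + 5  -- replace 1 occurrence(s) of z with (z + 5)
  => ( z + 5 ) >= 18
stmt 4: y := x - x  -- replace 0 occurrence(s) of y with (x - x)
  => ( z + 5 ) >= 18
stmt 3: x := y + x  -- replace 0 occurrence(s) of x with (y + x)
  => ( z + 5 ) >= 18
stmt 2: z := z - z  -- replace 1 occurrence(s) of z with (z - z)
  => ( ( z - z ) + 5 ) >= 18
stmt 1: y := y - y  -- replace 0 occurrence(s) of y with (y - y)
  => ( ( z - z ) + 5 ) >= 18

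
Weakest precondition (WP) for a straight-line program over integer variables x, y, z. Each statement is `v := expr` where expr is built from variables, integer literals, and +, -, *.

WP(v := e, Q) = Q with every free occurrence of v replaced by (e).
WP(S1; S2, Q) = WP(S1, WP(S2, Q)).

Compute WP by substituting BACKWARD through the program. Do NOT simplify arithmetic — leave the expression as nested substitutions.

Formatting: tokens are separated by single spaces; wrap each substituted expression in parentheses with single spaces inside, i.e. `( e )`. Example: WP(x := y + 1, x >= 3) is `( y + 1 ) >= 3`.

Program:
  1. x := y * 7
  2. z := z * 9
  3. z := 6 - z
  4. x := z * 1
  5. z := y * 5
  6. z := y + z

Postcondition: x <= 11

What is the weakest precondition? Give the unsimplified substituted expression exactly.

Answer: ( ( 6 - ( z * 9 ) ) * 1 ) <= 11

Derivation:
post: x <= 11
stmt 6: z := y + z  -- replace 0 occurrence(s) of z with (y + z)
  => x <= 11
stmt 5: z := y * 5  -- replace 0 occurrence(s) of z with (y * 5)
  => x <= 11
stmt 4: x := z * 1  -- replace 1 occurrence(s) of x with (z * 1)
  => ( z * 1 ) <= 11
stmt 3: z := 6 - z  -- replace 1 occurrence(s) of z with (6 - z)
  => ( ( 6 - z ) * 1 ) <= 11
stmt 2: z := z * 9  -- replace 1 occurrence(s) of z with (z * 9)
  => ( ( 6 - ( z * 9 ) ) * 1 ) <= 11
stmt 1: x := y * 7  -- replace 0 occurrence(s) of x with (y * 7)
  => ( ( 6 - ( z * 9 ) ) * 1 ) <= 11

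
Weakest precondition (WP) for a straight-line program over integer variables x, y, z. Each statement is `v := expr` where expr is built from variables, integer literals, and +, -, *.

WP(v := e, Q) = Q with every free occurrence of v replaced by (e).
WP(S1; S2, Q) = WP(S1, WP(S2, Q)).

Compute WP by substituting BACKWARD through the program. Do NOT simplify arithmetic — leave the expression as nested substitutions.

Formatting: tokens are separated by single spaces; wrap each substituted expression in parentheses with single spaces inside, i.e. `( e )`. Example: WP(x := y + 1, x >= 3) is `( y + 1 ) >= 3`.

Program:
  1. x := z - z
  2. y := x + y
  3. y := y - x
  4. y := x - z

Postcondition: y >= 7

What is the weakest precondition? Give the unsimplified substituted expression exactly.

Answer: ( ( z - z ) - z ) >= 7

Derivation:
post: y >= 7
stmt 4: y := x - z  -- replace 1 occurrence(s) of y with (x - z)
  => ( x - z ) >= 7
stmt 3: y := y - x  -- replace 0 occurrence(s) of y with (y - x)
  => ( x - z ) >= 7
stmt 2: y := x + y  -- replace 0 occurrence(s) of y with (x + y)
  => ( x - z ) >= 7
stmt 1: x := z - z  -- replace 1 occurrence(s) of x with (z - z)
  => ( ( z - z ) - z ) >= 7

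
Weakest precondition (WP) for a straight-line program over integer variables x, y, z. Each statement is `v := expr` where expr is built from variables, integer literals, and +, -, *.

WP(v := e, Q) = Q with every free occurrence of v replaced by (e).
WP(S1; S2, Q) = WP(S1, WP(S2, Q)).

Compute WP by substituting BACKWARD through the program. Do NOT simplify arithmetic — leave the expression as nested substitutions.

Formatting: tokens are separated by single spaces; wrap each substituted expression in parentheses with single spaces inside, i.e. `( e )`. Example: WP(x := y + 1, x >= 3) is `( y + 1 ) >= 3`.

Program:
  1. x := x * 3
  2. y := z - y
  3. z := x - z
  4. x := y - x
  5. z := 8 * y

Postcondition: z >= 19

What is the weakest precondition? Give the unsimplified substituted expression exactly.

Answer: ( 8 * ( z - y ) ) >= 19

Derivation:
post: z >= 19
stmt 5: z := 8 * y  -- replace 1 occurrence(s) of z with (8 * y)
  => ( 8 * y ) >= 19
stmt 4: x := y - x  -- replace 0 occurrence(s) of x with (y - x)
  => ( 8 * y ) >= 19
stmt 3: z := x - z  -- replace 0 occurrence(s) of z with (x - z)
  => ( 8 * y ) >= 19
stmt 2: y := z - y  -- replace 1 occurrence(s) of y with (z - y)
  => ( 8 * ( z - y ) ) >= 19
stmt 1: x := x * 3  -- replace 0 occurrence(s) of x with (x * 3)
  => ( 8 * ( z - y ) ) >= 19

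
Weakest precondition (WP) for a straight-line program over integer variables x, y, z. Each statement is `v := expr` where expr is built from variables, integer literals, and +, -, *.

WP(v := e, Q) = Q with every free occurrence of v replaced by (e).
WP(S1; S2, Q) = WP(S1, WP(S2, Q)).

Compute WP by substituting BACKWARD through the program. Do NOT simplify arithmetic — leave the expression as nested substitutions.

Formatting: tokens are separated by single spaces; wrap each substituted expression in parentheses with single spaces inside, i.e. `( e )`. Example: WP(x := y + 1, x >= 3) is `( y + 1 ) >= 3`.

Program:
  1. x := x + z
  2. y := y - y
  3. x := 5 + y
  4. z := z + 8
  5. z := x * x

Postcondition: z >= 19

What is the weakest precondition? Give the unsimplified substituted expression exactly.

post: z >= 19
stmt 5: z := x * x  -- replace 1 occurrence(s) of z with (x * x)
  => ( x * x ) >= 19
stmt 4: z := z + 8  -- replace 0 occurrence(s) of z with (z + 8)
  => ( x * x ) >= 19
stmt 3: x := 5 + y  -- replace 2 occurrence(s) of x with (5 + y)
  => ( ( 5 + y ) * ( 5 + y ) ) >= 19
stmt 2: y := y - y  -- replace 2 occurrence(s) of y with (y - y)
  => ( ( 5 + ( y - y ) ) * ( 5 + ( y - y ) ) ) >= 19
stmt 1: x := x + z  -- replace 0 occurrence(s) of x with (x + z)
  => ( ( 5 + ( y - y ) ) * ( 5 + ( y - y ) ) ) >= 19

Answer: ( ( 5 + ( y - y ) ) * ( 5 + ( y - y ) ) ) >= 19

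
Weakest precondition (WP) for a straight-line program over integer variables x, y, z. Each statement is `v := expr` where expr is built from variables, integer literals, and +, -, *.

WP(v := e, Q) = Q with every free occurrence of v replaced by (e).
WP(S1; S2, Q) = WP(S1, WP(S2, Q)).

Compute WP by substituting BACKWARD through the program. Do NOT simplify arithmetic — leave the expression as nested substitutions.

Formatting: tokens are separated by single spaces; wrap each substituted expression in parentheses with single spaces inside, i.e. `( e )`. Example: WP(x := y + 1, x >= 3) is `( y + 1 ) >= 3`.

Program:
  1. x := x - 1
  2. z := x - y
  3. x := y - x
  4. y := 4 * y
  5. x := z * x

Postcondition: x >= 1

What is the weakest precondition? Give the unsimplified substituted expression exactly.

Answer: ( ( ( x - 1 ) - y ) * ( y - ( x - 1 ) ) ) >= 1

Derivation:
post: x >= 1
stmt 5: x := z * x  -- replace 1 occurrence(s) of x with (z * x)
  => ( z * x ) >= 1
stmt 4: y := 4 * y  -- replace 0 occurrence(s) of y with (4 * y)
  => ( z * x ) >= 1
stmt 3: x := y - x  -- replace 1 occurrence(s) of x with (y - x)
  => ( z * ( y - x ) ) >= 1
stmt 2: z := x - y  -- replace 1 occurrence(s) of z with (x - y)
  => ( ( x - y ) * ( y - x ) ) >= 1
stmt 1: x := x - 1  -- replace 2 occurrence(s) of x with (x - 1)
  => ( ( ( x - 1 ) - y ) * ( y - ( x - 1 ) ) ) >= 1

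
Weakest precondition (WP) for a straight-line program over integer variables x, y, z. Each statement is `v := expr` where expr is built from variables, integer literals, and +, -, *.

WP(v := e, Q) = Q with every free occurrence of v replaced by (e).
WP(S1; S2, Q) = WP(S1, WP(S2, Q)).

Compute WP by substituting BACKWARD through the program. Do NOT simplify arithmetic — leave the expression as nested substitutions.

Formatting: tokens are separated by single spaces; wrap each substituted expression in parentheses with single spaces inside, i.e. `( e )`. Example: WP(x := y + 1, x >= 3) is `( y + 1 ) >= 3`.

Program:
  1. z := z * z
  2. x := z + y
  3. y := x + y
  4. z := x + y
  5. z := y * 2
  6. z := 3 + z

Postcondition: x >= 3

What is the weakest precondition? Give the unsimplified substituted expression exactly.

post: x >= 3
stmt 6: z := 3 + z  -- replace 0 occurrence(s) of z with (3 + z)
  => x >= 3
stmt 5: z := y * 2  -- replace 0 occurrence(s) of z with (y * 2)
  => x >= 3
stmt 4: z := x + y  -- replace 0 occurrence(s) of z with (x + y)
  => x >= 3
stmt 3: y := x + y  -- replace 0 occurrence(s) of y with (x + y)
  => x >= 3
stmt 2: x := z + y  -- replace 1 occurrence(s) of x with (z + y)
  => ( z + y ) >= 3
stmt 1: z := z * z  -- replace 1 occurrence(s) of z with (z * z)
  => ( ( z * z ) + y ) >= 3

Answer: ( ( z * z ) + y ) >= 3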